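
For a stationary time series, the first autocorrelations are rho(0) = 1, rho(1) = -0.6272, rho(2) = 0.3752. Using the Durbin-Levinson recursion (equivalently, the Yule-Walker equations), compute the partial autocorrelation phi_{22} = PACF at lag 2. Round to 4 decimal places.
\phi_{22} = -0.0300

The PACF at lag k is phi_{kk}, the last component of the solution
to the Yule-Walker system G_k phi = r_k where
  (G_k)_{ij} = rho(|i - j|), (r_k)_i = rho(i), i,j = 1..k.
Equivalently, Durbin-Levinson gives phi_{kk} iteratively:
  phi_{11} = rho(1)
  phi_{kk} = [rho(k) - sum_{j=1..k-1} phi_{k-1,j} rho(k-j)]
            / [1 - sum_{j=1..k-1} phi_{k-1,j} rho(j)],
  phi_{k,j} = phi_{k-1,j} - phi_{kk} phi_{k-1,k-j},  j = 1..k-1.
Step k = 1:
  phi_11 = rho(1) = -0.6272.
Step k = 2:
  phi_22 = [rho(2) - phi_11 rho(1)] / [1 - phi_11 rho(1)] = [0.3752 - (-0.6272)(-0.6272)] / [1 - (-0.6272)(-0.6272)]
         = -0.01817984 / 0.60662016 = -0.03.
Therefore phi_{22} = -0.0300.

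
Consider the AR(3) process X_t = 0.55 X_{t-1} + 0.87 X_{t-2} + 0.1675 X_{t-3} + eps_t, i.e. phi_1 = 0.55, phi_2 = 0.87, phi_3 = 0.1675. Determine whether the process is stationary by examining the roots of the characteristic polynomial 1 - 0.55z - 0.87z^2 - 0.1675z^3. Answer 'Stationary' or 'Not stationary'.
\text{Not stationary}

The AR(p) characteristic polynomial is P(z) = 1 - 0.55z - 0.87z^2 - 0.1675z^3.
Stationarity requires all roots to lie outside the unit circle, i.e. |z| > 1 for every root.
Degree 3: look for a simple real root z0 first, then factor out (1 - z/z0) and solve the remaining quadratic.
Testing z0 = -4: P(-4) = 1 + (-0.55)(-4) + (-0.87)(-4)^2 + (-0.1675)(-4)^3
  = 1 + (2.2) + (-13.92) + (10.72) = 0.  So z_0 = -4 is a root, |z_0| = 4.
Divide out the factor (1 + 0.25 z) = (1 - z/z0) (since 1/z0 = -0.25):
  P(z) = (1 + 0.25 z)(1 + (-0.8) z + (-0.67) z^2)
  [check: z-coef -0.8 - (-0.25) = -0.55; z^2-coef -0.67 - (-0.25)(-0.8) = -0.87; z^3-coef -(-0.25)(-0.67) = -0.1675.]
Remaining roots from the quadratic factor 1 + (-0.8) z + (-0.67) z^2:
  Set 1 + (-0.8) z + (-0.67) z^2 = 0, i.e. a z^2 + b z + c = 0 with a = -0.67, b = -0.8, c = 1.
  Discriminant D = b^2 - 4ac = (-0.8)^2 - 4*(-0.67)*1 = 0.64 - (-2.68) = 3.32.
  D >= 0, so the roots are real: z = (-b +/- sqrt(D)) / (2a) = (0.8 +/- 1.822087) / (-1.34).
    z_1 = (0.8 + 1.822087) / (-1.34) = -1.9568,   |z_1| = 1.9568.
    z_2 = (0.8 - 1.822087) / (-1.34) = 0.7628,   |z_2| = 0.7628.
Moduli of all roots: 4.0000, 1.9568, 0.7628.
All moduli strictly greater than 1? No.
Verdict: Not stationary.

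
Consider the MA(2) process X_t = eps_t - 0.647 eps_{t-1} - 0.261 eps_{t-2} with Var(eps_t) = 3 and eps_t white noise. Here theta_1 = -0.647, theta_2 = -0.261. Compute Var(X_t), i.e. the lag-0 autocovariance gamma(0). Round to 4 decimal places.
\gamma(0) = 4.4602

For an MA(q) process X_t = eps_t + sum_i theta_i eps_{t-i} with
Var(eps_t) = sigma^2, the variance is
  gamma(0) = sigma^2 * (1 + sum_i theta_i^2).
  sum_i theta_i^2 = (-0.647)^2 + (-0.261)^2 = 0.418609 + 0.068121 = 0.48673.
  gamma(0) = 3 * (1 + 0.48673) = 3 * 1.48673 = 4.46019, which rounds to 4.4602.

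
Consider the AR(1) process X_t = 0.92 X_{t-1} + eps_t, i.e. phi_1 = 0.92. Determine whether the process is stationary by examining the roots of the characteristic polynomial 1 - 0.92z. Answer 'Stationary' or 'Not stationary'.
\text{Stationary}

The AR(p) characteristic polynomial is P(z) = 1 - 0.92z.
Stationarity requires all roots to lie outside the unit circle, i.e. |z| > 1 for every root.
This is linear in z: 1 + (-0.92) z = 0  =>  z = -1/(-0.92) = 1.086957,  |z| = 1.086957.
Moduli of all roots: 1.0870.
All moduli strictly greater than 1? Yes.
Verdict: Stationary.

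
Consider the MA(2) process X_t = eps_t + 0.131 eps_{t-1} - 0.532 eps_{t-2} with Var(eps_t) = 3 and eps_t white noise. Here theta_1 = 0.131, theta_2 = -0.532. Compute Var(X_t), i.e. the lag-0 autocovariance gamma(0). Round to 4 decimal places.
\gamma(0) = 3.9006

For an MA(q) process X_t = eps_t + sum_i theta_i eps_{t-i} with
Var(eps_t) = sigma^2, the variance is
  gamma(0) = sigma^2 * (1 + sum_i theta_i^2).
  sum_i theta_i^2 = (0.131)^2 + (-0.532)^2 = 0.017161 + 0.283024 = 0.300185.
  gamma(0) = 3 * (1 + 0.300185) = 3 * 1.300185 = 3.900555, which rounds to 3.9006.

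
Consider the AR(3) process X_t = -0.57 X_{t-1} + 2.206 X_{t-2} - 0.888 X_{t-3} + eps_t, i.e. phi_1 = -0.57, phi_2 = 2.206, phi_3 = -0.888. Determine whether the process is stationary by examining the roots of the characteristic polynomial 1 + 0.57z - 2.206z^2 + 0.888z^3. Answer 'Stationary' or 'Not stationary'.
\text{Not stationary}

The AR(p) characteristic polynomial is P(z) = 1 + 0.57z - 2.206z^2 + 0.888z^3.
Stationarity requires all roots to lie outside the unit circle, i.e. |z| > 1 for every root.
Degree 3: look for a simple real root z0 first, then factor out (1 - z/z0) and solve the remaining quadratic.
Testing z0 = 1.25: P(1.25) = 1 + (0.57)(1.25) + (-2.206)(1.25)^2 + (0.888)(1.25)^3
  = 1 + (0.7125) + (-3.446875) + (1.734375) = 0.  So z_0 = 1.25 is a root, |z_0| = 1.25.
Divide out the factor (1 - 0.8 z) = (1 - z/z0) (since 1/z0 = 0.8):
  P(z) = (1 - 0.8 z)(1 + (1.37) z + (-1.11) z^2)
  [check: z-coef 1.37 - (0.8) = 0.57; z^2-coef -1.11 - (0.8)(1.37) = -2.206; z^3-coef -(0.8)(-1.11) = 0.888.]
Remaining roots from the quadratic factor 1 + (1.37) z + (-1.11) z^2:
  Set 1 + (1.37) z + (-1.11) z^2 = 0, i.e. a z^2 + b z + c = 0 with a = -1.11, b = 1.37, c = 1.
  Discriminant D = b^2 - 4ac = (1.37)^2 - 4*(-1.11)*1 = 1.8769 - (-4.44) = 6.3169.
  D >= 0, so the roots are real: z = (-b +/- sqrt(D)) / (2a) = (-1.37 +/- 2.513344) / (-2.22).
    z_1 = (-1.37 + 2.513344) / (-2.22) = -0.515,   |z_1| = 0.515.
    z_2 = (-1.37 - 2.513344) / (-2.22) = 1.7493,   |z_2| = 1.7493.
Moduli of all roots: 1.2500, 0.5150, 1.7493.
All moduli strictly greater than 1? No.
Verdict: Not stationary.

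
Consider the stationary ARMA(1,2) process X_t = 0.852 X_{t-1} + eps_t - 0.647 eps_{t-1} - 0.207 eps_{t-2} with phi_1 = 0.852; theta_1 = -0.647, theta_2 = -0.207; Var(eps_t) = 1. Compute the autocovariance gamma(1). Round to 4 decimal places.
\gamma(1) = 0.2016

Multiply the model equation by X_{t-k} and take expectations. With theta_0 = psi_0 = 1 and psi_j the MA(infinity) weights, this gives
  gamma(k) - sum_i phi_i gamma(k-i) = c_k,
  c_k = sigma^2 * sum_{j=k..q} theta_j psi_{j-k}   (c_k = 0 for k > q),
using gamma(-m) = gamma(m).
psi-weights needed (psi_j = theta_j + sum_i phi_i psi_{j-i}):
  psi_1 = theta_1 + phi_1 = -0.647 + (0.852) = 0.205
  psi_2 = theta_2 + phi_1 psi_1 = -0.207 + (0.852)(0.205) = -0.03234
Right-hand sides:
  c_0 = sigma^2 (1 + theta_1 psi_1 + theta_2 psi_2) = 1 * (1 + (-0.647)(0.205) + (-0.207)(-0.03234)) = 1 * 0.874059 = 0.874059
  c_1 = sigma^2 (theta_1 + theta_2 psi_1) = 1 * (-0.647 + (-0.207)(0.205)) = -0.689435
  c_2 = sigma^2 theta_2 = 1 * (-0.207) = -0.207
Equations for k = 0 and k = 1 (AR order 1):
  gamma(0) = phi_1 gamma(1) + c_0
  gamma(1) = phi_1 gamma(0) + c_1
Substituting the second into the first: gamma(0) (1 - phi_1^2) = c_0 + phi_1 c_1, so
  gamma(0) = (c_0 + phi_1 c_1) / (1 - phi_1^2) = (0.874059 + (0.852)(-0.689435)) / (1 - (0.852)^2) = 0.286661 / 0.274096 = 1.045841.
  gamma(1) = phi_1 gamma(0) + c_1 = (0.852)(1.045841) + (-0.689435) = 0.201621.
Therefore gamma(1) = 0.2016 (to 4 decimal places).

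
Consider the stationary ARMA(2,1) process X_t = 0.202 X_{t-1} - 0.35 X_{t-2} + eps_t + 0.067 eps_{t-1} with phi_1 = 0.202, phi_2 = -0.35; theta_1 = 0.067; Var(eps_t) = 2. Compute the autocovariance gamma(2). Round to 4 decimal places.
\gamma(2) = -0.7438

Multiply the model equation by X_{t-k} and take expectations. With theta_0 = psi_0 = 1 and psi_j the MA(infinity) weights, this gives
  gamma(k) - sum_i phi_i gamma(k-i) = c_k,
  c_k = sigma^2 * sum_{j=k..q} theta_j psi_{j-k}   (c_k = 0 for k > q),
using gamma(-m) = gamma(m).
psi-weights needed (psi_j = theta_j + sum_i phi_i psi_{j-i}):
  psi_1 = theta_1 + phi_1 = 0.067 + (0.202) = 0.269
Right-hand sides:
  c_0 = sigma^2 (1 + theta_1 psi_1) = 2 * (1 + (0.067)(0.269)) = 2 * 1.018023 = 2.036046
  c_1 = sigma^2 theta_1 = 2 * (0.067) = 0.134
  c_2 = 0
Equations for k = 0, 1, 2 (AR order 2, c_2 = 0):
  (E0) gamma(0) = phi_1 gamma(1) + phi_2 gamma(2) + c_0
  (E1) gamma(1) = phi_1 gamma(0) + phi_2 gamma(1) + c_1
  (E2) gamma(2) = phi_1 gamma(1) + phi_2 gamma(0)
From (E1): gamma(1) = A gamma(0) + B with
  A = phi_1 / (1 - phi_2) = 0.202 / 1.35 = 0.14963,   B = c_1 / (1 - phi_2) = 0.134 / 1.35 = 0.099259.
Insert (E2) into (E0): gamma(0) (1 - phi_2^2) = phi_1 (1 + phi_2) gamma(1) + c_0.
  phi_1 (1 + phi_2) = (0.202)(0.65) = 0.1313,   1 - phi_2^2 = 0.8775.
Replace gamma(1) by A gamma(0) + B and collect gamma(0):
  gamma(0) [0.8775 - (0.1313)(0.14963)] = (0.1313)(0.099259) + 2.036046
  gamma(0) * 0.857854 = 2.049079
  gamma(0) = 2.049079 / 0.857854 = 2.388611.
  gamma(1) = A gamma(0) + B = (0.14963)(2.388611) + (0.099259) = 0.456666.
  gamma(2) = phi_1 gamma(1) + phi_2 gamma(0) = (0.202)(0.456666) + (-0.35)(2.388611) = -0.743767.
Therefore gamma(2) = -0.7438 (to 4 decimal places).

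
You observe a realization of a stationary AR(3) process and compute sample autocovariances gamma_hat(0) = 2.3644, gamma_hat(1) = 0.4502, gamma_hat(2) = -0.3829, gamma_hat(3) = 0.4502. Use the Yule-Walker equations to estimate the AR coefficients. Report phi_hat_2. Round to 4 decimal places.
\hat\phi_{2} = -0.2720

The Yule-Walker equations for an AR(p) process read, in matrix form,
  Gamma_p phi = r_p,   with   (Gamma_p)_{ij} = gamma(|i - j|),
                       (r_p)_i = gamma(i),   i,j = 1..p.
Substitute the sample gammas (Toeplitz matrix and right-hand side of size 3):
  Gamma_p = [[2.3644, 0.4502, -0.3829], [0.4502, 2.3644, 0.4502], [-0.3829, 0.4502, 2.3644]]
  r_p     = [0.4502, -0.3829, 0.4502]
Written out (R1..R3):
  (R1) 2.3644 phi_1 + 0.4502 phi_2 - 0.3829 phi_3 = 0.4502
  (R2) 0.4502 phi_1 + 2.3644 phi_2 + 0.4502 phi_3 = -0.3829
  (R3) -0.3829 phi_1 + 0.4502 phi_2 + 2.3644 phi_3 = 0.4502
Gaussian elimination:
  R2 <- R2 - (0.4502/2.3644) R1 = R2 - (0.190408) R1:  2.278678 phi_2 + 0.523107 phi_3 = -0.468622
  R3 <- R3 - (-0.3829/2.3644) R1 = R3 - (-0.161944) R1:  0.523107 phi_2 + 2.302392 phi_3 = 0.523107
  R3 <- R3 - (0.523107/2.278678) R2 = R3 - (0.229566) R2:  2.182304 phi_3 = 0.630687
Back-substitution:
  phi_hat_3 = 0.630687 / 2.182304 = 0.289
  phi_hat_2 = (-0.468622 - (0.523107)(0.289)) / 2.278678 = -0.272
  phi_hat_1 = (0.4502 - (0.4502)(-0.272) - (-0.3829)(0.289)) / 2.3644 = 0.289
So phi_hat = [0.2890, -0.2720, 0.2890].
Therefore phi_hat_2 = -0.2720.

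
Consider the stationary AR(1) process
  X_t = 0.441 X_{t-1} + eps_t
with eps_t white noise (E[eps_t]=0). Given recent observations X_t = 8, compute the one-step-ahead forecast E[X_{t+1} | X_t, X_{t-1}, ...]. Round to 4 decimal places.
E[X_{t+1} \mid \mathcal F_t] = 3.5280

For an AR(p) model X_t = c + sum_i phi_i X_{t-i} + eps_t, the
one-step-ahead conditional mean is
  E[X_{t+1} | X_t, ...] = c + sum_i phi_i X_{t+1-i}.
Substitute known values:
  E[X_{t+1} | ...] = (0.441) * (8)
                   = 3.5280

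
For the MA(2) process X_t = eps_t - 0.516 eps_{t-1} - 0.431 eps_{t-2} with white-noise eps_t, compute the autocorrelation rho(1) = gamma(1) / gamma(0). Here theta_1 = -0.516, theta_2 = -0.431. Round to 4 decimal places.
\rho(1) = -0.2022

For an MA(q) process with theta_0 = 1, the autocovariance is
  gamma(k) = sigma^2 * sum_{i=0..q-k} theta_i * theta_{i+k},
and rho(k) = gamma(k) / gamma(0). Sigma^2 cancels.
  numerator   = (1)*(-0.516) + (-0.516)*(-0.431) = -0.293604.
  denominator = (1)^2 + (-0.516)^2 + (-0.431)^2 = 1.452017.
  rho(1) = -0.293604 / 1.452017 = -0.2022.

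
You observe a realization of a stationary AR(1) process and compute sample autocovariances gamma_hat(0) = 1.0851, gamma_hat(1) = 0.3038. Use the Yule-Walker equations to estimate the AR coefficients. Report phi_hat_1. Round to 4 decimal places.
\hat\phi_{1} = 0.2800

The Yule-Walker equations for an AR(p) process read, in matrix form,
  Gamma_p phi = r_p,   with   (Gamma_p)_{ij} = gamma(|i - j|),
                       (r_p)_i = gamma(i),   i,j = 1..p.
Substitute the sample gammas (Toeplitz matrix and right-hand side of size 1):
  Gamma_p = [[1.0851]]
  r_p     = [0.3038]
With p = 1 this is the single equation gamma(0) phi_1 = gamma(1):
  phi_hat_1 = gamma(1) / gamma(0) = 0.3038 / 1.0851 = 0.2800.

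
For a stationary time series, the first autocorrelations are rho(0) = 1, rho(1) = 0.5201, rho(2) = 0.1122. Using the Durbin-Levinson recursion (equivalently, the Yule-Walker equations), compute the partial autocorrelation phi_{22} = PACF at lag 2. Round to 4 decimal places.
\phi_{22} = -0.2170

The PACF at lag k is phi_{kk}, the last component of the solution
to the Yule-Walker system G_k phi = r_k where
  (G_k)_{ij} = rho(|i - j|), (r_k)_i = rho(i), i,j = 1..k.
Equivalently, Durbin-Levinson gives phi_{kk} iteratively:
  phi_{11} = rho(1)
  phi_{kk} = [rho(k) - sum_{j=1..k-1} phi_{k-1,j} rho(k-j)]
            / [1 - sum_{j=1..k-1} phi_{k-1,j} rho(j)],
  phi_{k,j} = phi_{k-1,j} - phi_{kk} phi_{k-1,k-j},  j = 1..k-1.
Step k = 1:
  phi_11 = rho(1) = 0.5201.
Step k = 2:
  phi_22 = [rho(2) - phi_11 rho(1)] / [1 - phi_11 rho(1)] = [0.1122 - (0.5201)(0.5201)] / [1 - (0.5201)(0.5201)]
         = -0.15830401 / 0.72949599 = -0.217.
Therefore phi_{22} = -0.2170.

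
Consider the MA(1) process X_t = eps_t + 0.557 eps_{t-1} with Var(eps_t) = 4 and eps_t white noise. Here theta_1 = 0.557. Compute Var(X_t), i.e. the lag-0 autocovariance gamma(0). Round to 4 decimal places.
\gamma(0) = 5.2410

For an MA(q) process X_t = eps_t + sum_i theta_i eps_{t-i} with
Var(eps_t) = sigma^2, the variance is
  gamma(0) = sigma^2 * (1 + sum_i theta_i^2).
  sum_i theta_i^2 = (0.557)^2 = 0.310249.
  gamma(0) = 4 * (1 + 0.310249) = 4 * 1.310249 = 5.240996, which rounds to 5.2410.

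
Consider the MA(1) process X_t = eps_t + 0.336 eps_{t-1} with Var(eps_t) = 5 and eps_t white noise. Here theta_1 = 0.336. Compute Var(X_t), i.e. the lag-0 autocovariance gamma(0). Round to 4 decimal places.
\gamma(0) = 5.5645

For an MA(q) process X_t = eps_t + sum_i theta_i eps_{t-i} with
Var(eps_t) = sigma^2, the variance is
  gamma(0) = sigma^2 * (1 + sum_i theta_i^2).
  sum_i theta_i^2 = (0.336)^2 = 0.112896.
  gamma(0) = 5 * (1 + 0.112896) = 5 * 1.112896 = 5.56448, which rounds to 5.5645.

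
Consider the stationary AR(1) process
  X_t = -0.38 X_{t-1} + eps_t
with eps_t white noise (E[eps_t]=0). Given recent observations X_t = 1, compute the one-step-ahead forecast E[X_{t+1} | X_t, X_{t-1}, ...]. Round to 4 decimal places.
E[X_{t+1} \mid \mathcal F_t] = -0.3800

For an AR(p) model X_t = c + sum_i phi_i X_{t-i} + eps_t, the
one-step-ahead conditional mean is
  E[X_{t+1} | X_t, ...] = c + sum_i phi_i X_{t+1-i}.
Substitute known values:
  E[X_{t+1} | ...] = (-0.38) * (1)
                   = -0.3800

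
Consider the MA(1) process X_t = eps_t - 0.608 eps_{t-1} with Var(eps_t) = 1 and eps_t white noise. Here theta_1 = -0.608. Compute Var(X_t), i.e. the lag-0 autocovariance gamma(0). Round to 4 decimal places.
\gamma(0) = 1.3697

For an MA(q) process X_t = eps_t + sum_i theta_i eps_{t-i} with
Var(eps_t) = sigma^2, the variance is
  gamma(0) = sigma^2 * (1 + sum_i theta_i^2).
  sum_i theta_i^2 = (-0.608)^2 = 0.369664.
  gamma(0) = 1 * (1 + 0.369664) = 1 * 1.369664 = 1.369664, which rounds to 1.3697.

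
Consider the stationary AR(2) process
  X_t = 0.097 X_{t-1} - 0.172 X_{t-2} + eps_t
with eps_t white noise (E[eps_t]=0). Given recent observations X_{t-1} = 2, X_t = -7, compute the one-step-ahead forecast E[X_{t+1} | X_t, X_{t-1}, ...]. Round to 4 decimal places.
E[X_{t+1} \mid \mathcal F_t] = -1.0230

For an AR(p) model X_t = c + sum_i phi_i X_{t-i} + eps_t, the
one-step-ahead conditional mean is
  E[X_{t+1} | X_t, ...] = c + sum_i phi_i X_{t+1-i}.
Substitute known values:
  E[X_{t+1} | ...] = (0.097) * (-7) + (-0.172) * (2)
                   = -1.0230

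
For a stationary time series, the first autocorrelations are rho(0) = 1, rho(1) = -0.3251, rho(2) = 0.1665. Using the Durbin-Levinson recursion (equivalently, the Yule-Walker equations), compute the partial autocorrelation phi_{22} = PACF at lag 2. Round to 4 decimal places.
\phi_{22} = 0.0680

The PACF at lag k is phi_{kk}, the last component of the solution
to the Yule-Walker system G_k phi = r_k where
  (G_k)_{ij} = rho(|i - j|), (r_k)_i = rho(i), i,j = 1..k.
Equivalently, Durbin-Levinson gives phi_{kk} iteratively:
  phi_{11} = rho(1)
  phi_{kk} = [rho(k) - sum_{j=1..k-1} phi_{k-1,j} rho(k-j)]
            / [1 - sum_{j=1..k-1} phi_{k-1,j} rho(j)],
  phi_{k,j} = phi_{k-1,j} - phi_{kk} phi_{k-1,k-j},  j = 1..k-1.
Step k = 1:
  phi_11 = rho(1) = -0.3251.
Step k = 2:
  phi_22 = [rho(2) - phi_11 rho(1)] / [1 - phi_11 rho(1)] = [0.1665 - (-0.3251)(-0.3251)] / [1 - (-0.3251)(-0.3251)]
         = 0.06080999 / 0.89430999 = 0.068.
Therefore phi_{22} = 0.0680.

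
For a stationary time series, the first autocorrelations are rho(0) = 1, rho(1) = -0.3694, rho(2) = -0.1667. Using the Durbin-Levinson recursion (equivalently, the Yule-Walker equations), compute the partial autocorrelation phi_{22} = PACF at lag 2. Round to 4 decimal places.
\phi_{22} = -0.3511

The PACF at lag k is phi_{kk}, the last component of the solution
to the Yule-Walker system G_k phi = r_k where
  (G_k)_{ij} = rho(|i - j|), (r_k)_i = rho(i), i,j = 1..k.
Equivalently, Durbin-Levinson gives phi_{kk} iteratively:
  phi_{11} = rho(1)
  phi_{kk} = [rho(k) - sum_{j=1..k-1} phi_{k-1,j} rho(k-j)]
            / [1 - sum_{j=1..k-1} phi_{k-1,j} rho(j)],
  phi_{k,j} = phi_{k-1,j} - phi_{kk} phi_{k-1,k-j},  j = 1..k-1.
Step k = 1:
  phi_11 = rho(1) = -0.3694.
Step k = 2:
  phi_22 = [rho(2) - phi_11 rho(1)] / [1 - phi_11 rho(1)] = [-0.1667 - (-0.3694)(-0.3694)] / [1 - (-0.3694)(-0.3694)]
         = -0.30315636 / 0.86354364 = -0.3511.
Therefore phi_{22} = -0.3511.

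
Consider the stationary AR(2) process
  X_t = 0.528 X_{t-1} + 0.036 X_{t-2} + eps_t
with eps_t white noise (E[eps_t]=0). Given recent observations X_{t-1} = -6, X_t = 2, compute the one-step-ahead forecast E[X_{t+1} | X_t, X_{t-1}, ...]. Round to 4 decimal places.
E[X_{t+1} \mid \mathcal F_t] = 0.8400

For an AR(p) model X_t = c + sum_i phi_i X_{t-i} + eps_t, the
one-step-ahead conditional mean is
  E[X_{t+1} | X_t, ...] = c + sum_i phi_i X_{t+1-i}.
Substitute known values:
  E[X_{t+1} | ...] = (0.528) * (2) + (0.036) * (-6)
                   = 0.8400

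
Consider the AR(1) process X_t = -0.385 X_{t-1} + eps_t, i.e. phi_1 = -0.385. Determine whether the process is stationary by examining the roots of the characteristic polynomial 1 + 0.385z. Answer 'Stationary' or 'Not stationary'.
\text{Stationary}

The AR(p) characteristic polynomial is P(z) = 1 + 0.385z.
Stationarity requires all roots to lie outside the unit circle, i.e. |z| > 1 for every root.
This is linear in z: 1 + (0.385) z = 0  =>  z = -1/(0.385) = -2.597403,  |z| = 2.597403.
Moduli of all roots: 2.5974.
All moduli strictly greater than 1? Yes.
Verdict: Stationary.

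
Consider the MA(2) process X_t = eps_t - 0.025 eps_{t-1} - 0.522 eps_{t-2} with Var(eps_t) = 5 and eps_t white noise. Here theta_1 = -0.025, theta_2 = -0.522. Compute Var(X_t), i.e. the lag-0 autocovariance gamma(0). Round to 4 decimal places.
\gamma(0) = 6.3655

For an MA(q) process X_t = eps_t + sum_i theta_i eps_{t-i} with
Var(eps_t) = sigma^2, the variance is
  gamma(0) = sigma^2 * (1 + sum_i theta_i^2).
  sum_i theta_i^2 = (-0.025)^2 + (-0.522)^2 = 0.000625 + 0.272484 = 0.273109.
  gamma(0) = 5 * (1 + 0.273109) = 5 * 1.273109 = 6.365545, which rounds to 6.3655.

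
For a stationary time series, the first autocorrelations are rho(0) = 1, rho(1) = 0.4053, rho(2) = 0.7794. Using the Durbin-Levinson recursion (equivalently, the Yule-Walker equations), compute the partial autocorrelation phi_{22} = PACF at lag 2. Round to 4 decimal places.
\phi_{22} = 0.7360

The PACF at lag k is phi_{kk}, the last component of the solution
to the Yule-Walker system G_k phi = r_k where
  (G_k)_{ij} = rho(|i - j|), (r_k)_i = rho(i), i,j = 1..k.
Equivalently, Durbin-Levinson gives phi_{kk} iteratively:
  phi_{11} = rho(1)
  phi_{kk} = [rho(k) - sum_{j=1..k-1} phi_{k-1,j} rho(k-j)]
            / [1 - sum_{j=1..k-1} phi_{k-1,j} rho(j)],
  phi_{k,j} = phi_{k-1,j} - phi_{kk} phi_{k-1,k-j},  j = 1..k-1.
Step k = 1:
  phi_11 = rho(1) = 0.4053.
Step k = 2:
  phi_22 = [rho(2) - phi_11 rho(1)] / [1 - phi_11 rho(1)] = [0.7794 - (0.4053)(0.4053)] / [1 - (0.4053)(0.4053)]
         = 0.61513191 / 0.83573191 = 0.736.
Therefore phi_{22} = 0.7360.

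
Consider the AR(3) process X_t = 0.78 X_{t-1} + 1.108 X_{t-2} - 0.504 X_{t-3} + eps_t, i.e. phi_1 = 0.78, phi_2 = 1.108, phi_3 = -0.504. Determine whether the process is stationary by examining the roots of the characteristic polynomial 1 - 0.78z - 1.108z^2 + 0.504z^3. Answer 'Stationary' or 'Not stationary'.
\text{Not stationary}

The AR(p) characteristic polynomial is P(z) = 1 - 0.78z - 1.108z^2 + 0.504z^3.
Stationarity requires all roots to lie outside the unit circle, i.e. |z| > 1 for every root.
Degree 3: look for a simple real root z0 first, then factor out (1 - z/z0) and solve the remaining quadratic.
Testing z0 = 2.5: P(2.5) = 1 + (-0.78)(2.5) + (-1.108)(2.5)^2 + (0.504)(2.5)^3
  = 1 + (-1.95) + (-6.925) + (7.875) = 0.  So z_0 = 2.5 is a root, |z_0| = 2.5.
Divide out the factor (1 - 0.4 z) = (1 - z/z0) (since 1/z0 = 0.4):
  P(z) = (1 - 0.4 z)(1 + (-0.38) z + (-1.26) z^2)
  [check: z-coef -0.38 - (0.4) = -0.78; z^2-coef -1.26 - (0.4)(-0.38) = -1.108; z^3-coef -(0.4)(-1.26) = 0.504.]
Remaining roots from the quadratic factor 1 + (-0.38) z + (-1.26) z^2:
  Set 1 + (-0.38) z + (-1.26) z^2 = 0, i.e. a z^2 + b z + c = 0 with a = -1.26, b = -0.38, c = 1.
  Discriminant D = b^2 - 4ac = (-0.38)^2 - 4*(-1.26)*1 = 0.1444 - (-5.04) = 5.1844.
  D >= 0, so the roots are real: z = (-b +/- sqrt(D)) / (2a) = (0.38 +/- 2.276928) / (-2.52).
    z_1 = (0.38 + 2.276928) / (-2.52) = -1.0543,   |z_1| = 1.0543.
    z_2 = (0.38 - 2.276928) / (-2.52) = 0.7527,   |z_2| = 0.7527.
Moduli of all roots: 2.5000, 1.0543, 0.7527.
All moduli strictly greater than 1? No.
Verdict: Not stationary.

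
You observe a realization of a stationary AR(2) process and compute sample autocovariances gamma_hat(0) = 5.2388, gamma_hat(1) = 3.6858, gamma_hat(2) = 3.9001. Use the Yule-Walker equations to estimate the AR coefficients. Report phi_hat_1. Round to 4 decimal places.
\hat\phi_{1} = 0.3560

The Yule-Walker equations for an AR(p) process read, in matrix form,
  Gamma_p phi = r_p,   with   (Gamma_p)_{ij} = gamma(|i - j|),
                       (r_p)_i = gamma(i),   i,j = 1..p.
Substitute the sample gammas (Toeplitz matrix and right-hand side of size 2):
  Gamma_p = [[5.2388, 3.6858], [3.6858, 5.2388]]
  r_p     = [3.6858, 3.9001]
Written out:
  5.2388 phi_1 + 3.6858 phi_2 = 3.6858
  3.6858 phi_1 + 5.2388 phi_2 = 3.9001
Solve by Cramer's rule:
  det = gamma(0)^2 - gamma(1)^2 = (5.2388)^2 - (3.6858)^2 = 27.44502544 - 13.58512164 = 13.8599038
  phi_hat_1 = [gamma(1) gamma(0) - gamma(1) gamma(2)] / det = [(3.6858)(5.2388) - (3.6858)(3.9001)] / 13.8599038 = 4.93418046 / 13.8599038 = 0.356
  phi_hat_2 = [gamma(0) gamma(2) - gamma(1)^2] / det = [(5.2388)(3.9001) - (3.6858)^2] / 13.8599038 = 6.84672224 / 13.8599038 = 0.494
So phi_hat = [0.3560, 0.4940].
Therefore phi_hat_1 = 0.3560.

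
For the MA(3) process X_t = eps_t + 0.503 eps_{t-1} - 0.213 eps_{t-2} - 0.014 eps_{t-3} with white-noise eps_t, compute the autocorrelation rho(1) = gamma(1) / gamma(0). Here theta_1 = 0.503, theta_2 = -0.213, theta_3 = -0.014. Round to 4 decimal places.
\rho(1) = 0.3071

For an MA(q) process with theta_0 = 1, the autocovariance is
  gamma(k) = sigma^2 * sum_{i=0..q-k} theta_i * theta_{i+k},
and rho(k) = gamma(k) / gamma(0). Sigma^2 cancels.
  numerator   = (1)*(0.503) + (0.503)*(-0.213) + (-0.213)*(-0.014) = 0.398843.
  denominator = (1)^2 + (0.503)^2 + (-0.213)^2 + (-0.014)^2 = 1.298574.
  rho(1) = 0.398843 / 1.298574 = 0.3071.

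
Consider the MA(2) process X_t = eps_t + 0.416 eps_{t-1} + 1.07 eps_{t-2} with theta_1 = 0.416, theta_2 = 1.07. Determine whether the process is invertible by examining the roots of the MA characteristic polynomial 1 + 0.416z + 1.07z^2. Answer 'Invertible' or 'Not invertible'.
\text{Not invertible}

The MA(q) characteristic polynomial is P(z) = 1 + 0.416z + 1.07z^2.
Invertibility requires all roots to lie outside the unit circle, i.e. |z| > 1 for every root.
Set 1 + (0.416) z + (1.07) z^2 = 0, i.e. a z^2 + b z + c = 0 with a = 1.07, b = 0.416, c = 1.
Discriminant D = b^2 - 4ac = (0.416)^2 - 4*(1.07)*1 = 0.173056 - (4.28) = -4.106944.
D < 0, so the roots are the complex-conjugate pair z = (-b +/- i sqrt(-D)) / (2a) = -0.1944 +/- 0.947i.
For a conjugate pair |z|^2 = z * conj(z) = (product of roots) = c/a = 1/(1.07) = 0.934579, so |z| = sqrt(0.934579) = 0.9667 for both roots.
Moduli of all roots: 0.9667, 0.9667.
All moduli strictly greater than 1? No.
Verdict: Not invertible.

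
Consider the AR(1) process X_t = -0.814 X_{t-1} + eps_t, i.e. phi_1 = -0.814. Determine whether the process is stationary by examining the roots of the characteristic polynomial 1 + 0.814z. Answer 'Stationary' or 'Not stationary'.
\text{Stationary}

The AR(p) characteristic polynomial is P(z) = 1 + 0.814z.
Stationarity requires all roots to lie outside the unit circle, i.e. |z| > 1 for every root.
This is linear in z: 1 + (0.814) z = 0  =>  z = -1/(0.814) = -1.228501,  |z| = 1.228501.
Moduli of all roots: 1.2285.
All moduli strictly greater than 1? Yes.
Verdict: Stationary.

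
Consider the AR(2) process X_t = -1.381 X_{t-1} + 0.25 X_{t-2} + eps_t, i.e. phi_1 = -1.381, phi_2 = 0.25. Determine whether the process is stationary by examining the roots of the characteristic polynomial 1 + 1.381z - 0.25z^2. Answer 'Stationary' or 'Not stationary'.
\text{Not stationary}

The AR(p) characteristic polynomial is P(z) = 1 + 1.381z - 0.25z^2.
Stationarity requires all roots to lie outside the unit circle, i.e. |z| > 1 for every root.
Set 1 + (1.381) z + (-0.25) z^2 = 0, i.e. a z^2 + b z + c = 0 with a = -0.25, b = 1.381, c = 1.
Discriminant D = b^2 - 4ac = (1.381)^2 - 4*(-0.25)*1 = 1.907161 - (-1) = 2.907161.
D >= 0, so the roots are real: z = (-b +/- sqrt(D)) / (2a) = (-1.381 +/- 1.70504) / (-0.5).
  z_1 = (-1.381 + 1.70504) / (-0.5) = -0.6481,   |z_1| = 0.6481.
  z_2 = (-1.381 - 1.70504) / (-0.5) = 6.1721,   |z_2| = 6.1721.
Moduli of all roots: 0.6481, 6.1721.
All moduli strictly greater than 1? No.
Verdict: Not stationary.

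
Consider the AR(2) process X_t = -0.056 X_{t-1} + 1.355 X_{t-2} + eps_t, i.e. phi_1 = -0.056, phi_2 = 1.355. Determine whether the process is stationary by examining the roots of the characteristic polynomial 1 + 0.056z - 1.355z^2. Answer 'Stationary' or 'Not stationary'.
\text{Not stationary}

The AR(p) characteristic polynomial is P(z) = 1 + 0.056z - 1.355z^2.
Stationarity requires all roots to lie outside the unit circle, i.e. |z| > 1 for every root.
Set 1 + (0.056) z + (-1.355) z^2 = 0, i.e. a z^2 + b z + c = 0 with a = -1.355, b = 0.056, c = 1.
Discriminant D = b^2 - 4ac = (0.056)^2 - 4*(-1.355)*1 = 0.003136 - (-5.42) = 5.423136.
D >= 0, so the roots are real: z = (-b +/- sqrt(D)) / (2a) = (-0.056 +/- 2.328763) / (-2.71).
  z_1 = (-0.056 + 2.328763) / (-2.71) = -0.8387,   |z_1| = 0.8387.
  z_2 = (-0.056 - 2.328763) / (-2.71) = 0.88,   |z_2| = 0.88.
Moduli of all roots: 0.8387, 0.8800.
All moduli strictly greater than 1? No.
Verdict: Not stationary.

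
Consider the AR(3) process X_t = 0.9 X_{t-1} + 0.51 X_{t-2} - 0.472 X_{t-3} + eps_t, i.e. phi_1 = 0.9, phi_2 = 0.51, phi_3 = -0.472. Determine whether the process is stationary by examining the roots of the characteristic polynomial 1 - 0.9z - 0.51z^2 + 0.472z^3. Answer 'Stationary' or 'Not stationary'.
\text{Stationary}

The AR(p) characteristic polynomial is P(z) = 1 - 0.9z - 0.51z^2 + 0.472z^3.
Stationarity requires all roots to lie outside the unit circle, i.e. |z| > 1 for every root.
Degree 3: look for a simple real root z0 first, then factor out (1 - z/z0) and solve the remaining quadratic.
Testing z0 = 1.25: P(1.25) = 1 + (-0.9)(1.25) + (-0.51)(1.25)^2 + (0.472)(1.25)^3
  = 1 + (-1.125) + (-0.796875) + (0.921875) = 0.  So z_0 = 1.25 is a root, |z_0| = 1.25.
Divide out the factor (1 - 0.8 z) = (1 - z/z0) (since 1/z0 = 0.8):
  P(z) = (1 - 0.8 z)(1 + (-0.1) z + (-0.59) z^2)
  [check: z-coef -0.1 - (0.8) = -0.9; z^2-coef -0.59 - (0.8)(-0.1) = -0.51; z^3-coef -(0.8)(-0.59) = 0.472.]
Remaining roots from the quadratic factor 1 + (-0.1) z + (-0.59) z^2:
  Set 1 + (-0.1) z + (-0.59) z^2 = 0, i.e. a z^2 + b z + c = 0 with a = -0.59, b = -0.1, c = 1.
  Discriminant D = b^2 - 4ac = (-0.1)^2 - 4*(-0.59)*1 = 0.01 - (-2.36) = 2.37.
  D >= 0, so the roots are real: z = (-b +/- sqrt(D)) / (2a) = (0.1 +/- 1.53948) / (-1.18).
    z_1 = (0.1 + 1.53948) / (-1.18) = -1.3894,   |z_1| = 1.3894.
    z_2 = (0.1 - 1.53948) / (-1.18) = 1.2199,   |z_2| = 1.2199.
Moduli of all roots: 1.2500, 1.3894, 1.2199.
All moduli strictly greater than 1? Yes.
Verdict: Stationary.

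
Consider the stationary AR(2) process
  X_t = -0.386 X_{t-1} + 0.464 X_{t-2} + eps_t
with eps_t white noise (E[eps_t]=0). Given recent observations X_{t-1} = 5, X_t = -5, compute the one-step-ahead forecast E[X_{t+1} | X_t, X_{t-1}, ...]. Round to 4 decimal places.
E[X_{t+1} \mid \mathcal F_t] = 4.2500

For an AR(p) model X_t = c + sum_i phi_i X_{t-i} + eps_t, the
one-step-ahead conditional mean is
  E[X_{t+1} | X_t, ...] = c + sum_i phi_i X_{t+1-i}.
Substitute known values:
  E[X_{t+1} | ...] = (-0.386) * (-5) + (0.464) * (5)
                   = 4.2500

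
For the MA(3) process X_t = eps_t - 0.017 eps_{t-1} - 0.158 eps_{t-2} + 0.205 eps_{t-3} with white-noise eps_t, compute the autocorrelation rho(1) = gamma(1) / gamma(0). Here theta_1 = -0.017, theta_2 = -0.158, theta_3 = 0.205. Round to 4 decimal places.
\rho(1) = -0.0438

For an MA(q) process with theta_0 = 1, the autocovariance is
  gamma(k) = sigma^2 * sum_{i=0..q-k} theta_i * theta_{i+k},
and rho(k) = gamma(k) / gamma(0). Sigma^2 cancels.
  numerator   = (1)*(-0.017) + (-0.017)*(-0.158) + (-0.158)*(0.205) = -0.046704.
  denominator = (1)^2 + (-0.017)^2 + (-0.158)^2 + (0.205)^2 = 1.067278.
  rho(1) = -0.046704 / 1.067278 = -0.0438.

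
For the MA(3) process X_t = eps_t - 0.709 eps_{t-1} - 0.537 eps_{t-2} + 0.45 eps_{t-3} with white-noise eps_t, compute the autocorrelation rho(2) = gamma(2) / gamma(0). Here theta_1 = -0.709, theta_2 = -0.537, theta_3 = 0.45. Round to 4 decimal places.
\rho(2) = -0.4294

For an MA(q) process with theta_0 = 1, the autocovariance is
  gamma(k) = sigma^2 * sum_{i=0..q-k} theta_i * theta_{i+k},
and rho(k) = gamma(k) / gamma(0). Sigma^2 cancels.
  numerator   = (1)*(-0.537) + (-0.709)*(0.45) = -0.85605.
  denominator = (1)^2 + (-0.709)^2 + (-0.537)^2 + (0.45)^2 = 1.99355.
  rho(2) = -0.85605 / 1.99355 = -0.4294.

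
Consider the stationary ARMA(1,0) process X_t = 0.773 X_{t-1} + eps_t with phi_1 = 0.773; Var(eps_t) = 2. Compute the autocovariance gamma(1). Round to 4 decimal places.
\gamma(1) = 3.8413

Multiply the model equation by X_{t-k} and take expectations. With theta_0 = psi_0 = 1 and psi_j the MA(infinity) weights, this gives
  gamma(k) - sum_i phi_i gamma(k-i) = c_k,
  c_k = sigma^2 * sum_{j=k..q} theta_j psi_{j-k}   (c_k = 0 for k > q),
using gamma(-m) = gamma(m).
Pure AR (q = 0): c_0 = sigma^2 = 2, c_k = 0 for k >= 1.
Equations for k = 0 and k = 1 (AR order 1):
  gamma(0) = phi_1 gamma(1) + c_0
  gamma(1) = phi_1 gamma(0) + c_1
Substituting the second into the first: gamma(0) (1 - phi_1^2) = c_0 + phi_1 c_1, so
  gamma(0) = c_0 / (1 - phi_1^2) = 2 / (1 - (0.773)^2) = 2 / 0.402471 = 4.969302.
  gamma(1) = phi_1 gamma(0) = (0.773)(4.969302) = 3.841271.
Therefore gamma(1) = 3.8413 (to 4 decimal places).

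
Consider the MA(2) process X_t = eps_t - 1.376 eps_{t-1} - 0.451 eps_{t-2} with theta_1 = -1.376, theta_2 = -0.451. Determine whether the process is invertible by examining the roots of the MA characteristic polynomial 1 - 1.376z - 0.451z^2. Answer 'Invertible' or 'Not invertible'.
\text{Not invertible}

The MA(q) characteristic polynomial is P(z) = 1 - 1.376z - 0.451z^2.
Invertibility requires all roots to lie outside the unit circle, i.e. |z| > 1 for every root.
Set 1 + (-1.376) z + (-0.451) z^2 = 0, i.e. a z^2 + b z + c = 0 with a = -0.451, b = -1.376, c = 1.
Discriminant D = b^2 - 4ac = (-1.376)^2 - 4*(-0.451)*1 = 1.893376 - (-1.804) = 3.697376.
D >= 0, so the roots are real: z = (-b +/- sqrt(D)) / (2a) = (1.376 +/- 1.922856) / (-0.902).
  z_1 = (1.376 + 1.922856) / (-0.902) = -3.6573,   |z_1| = 3.6573.
  z_2 = (1.376 - 1.922856) / (-0.902) = 0.6063,   |z_2| = 0.6063.
Moduli of all roots: 3.6573, 0.6063.
All moduli strictly greater than 1? No.
Verdict: Not invertible.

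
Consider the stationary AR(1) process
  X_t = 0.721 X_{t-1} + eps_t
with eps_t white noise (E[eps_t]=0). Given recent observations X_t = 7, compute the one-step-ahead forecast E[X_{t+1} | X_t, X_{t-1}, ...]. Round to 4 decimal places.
E[X_{t+1} \mid \mathcal F_t] = 5.0470

For an AR(p) model X_t = c + sum_i phi_i X_{t-i} + eps_t, the
one-step-ahead conditional mean is
  E[X_{t+1} | X_t, ...] = c + sum_i phi_i X_{t+1-i}.
Substitute known values:
  E[X_{t+1} | ...] = (0.721) * (7)
                   = 5.0470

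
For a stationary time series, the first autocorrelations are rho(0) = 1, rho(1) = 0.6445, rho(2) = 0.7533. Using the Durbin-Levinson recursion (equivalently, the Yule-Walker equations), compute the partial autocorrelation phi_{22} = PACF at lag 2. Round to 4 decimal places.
\phi_{22} = 0.5780

The PACF at lag k is phi_{kk}, the last component of the solution
to the Yule-Walker system G_k phi = r_k where
  (G_k)_{ij} = rho(|i - j|), (r_k)_i = rho(i), i,j = 1..k.
Equivalently, Durbin-Levinson gives phi_{kk} iteratively:
  phi_{11} = rho(1)
  phi_{kk} = [rho(k) - sum_{j=1..k-1} phi_{k-1,j} rho(k-j)]
            / [1 - sum_{j=1..k-1} phi_{k-1,j} rho(j)],
  phi_{k,j} = phi_{k-1,j} - phi_{kk} phi_{k-1,k-j},  j = 1..k-1.
Step k = 1:
  phi_11 = rho(1) = 0.6445.
Step k = 2:
  phi_22 = [rho(2) - phi_11 rho(1)] / [1 - phi_11 rho(1)] = [0.7533 - (0.6445)(0.6445)] / [1 - (0.6445)(0.6445)]
         = 0.33791975 / 0.58461975 = 0.578.
Therefore phi_{22} = 0.5780.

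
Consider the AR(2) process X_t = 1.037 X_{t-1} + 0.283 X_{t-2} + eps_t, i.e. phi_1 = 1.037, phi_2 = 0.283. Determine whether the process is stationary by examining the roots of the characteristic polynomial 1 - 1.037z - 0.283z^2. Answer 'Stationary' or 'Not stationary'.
\text{Not stationary}

The AR(p) characteristic polynomial is P(z) = 1 - 1.037z - 0.283z^2.
Stationarity requires all roots to lie outside the unit circle, i.e. |z| > 1 for every root.
Set 1 + (-1.037) z + (-0.283) z^2 = 0, i.e. a z^2 + b z + c = 0 with a = -0.283, b = -1.037, c = 1.
Discriminant D = b^2 - 4ac = (-1.037)^2 - 4*(-0.283)*1 = 1.075369 - (-1.132) = 2.207369.
D >= 0, so the roots are real: z = (-b +/- sqrt(D)) / (2a) = (1.037 +/- 1.485722) / (-0.566).
  z_1 = (1.037 + 1.485722) / (-0.566) = -4.4571,   |z_1| = 4.4571.
  z_2 = (1.037 - 1.485722) / (-0.566) = 0.7928,   |z_2| = 0.7928.
Moduli of all roots: 4.4571, 0.7928.
All moduli strictly greater than 1? No.
Verdict: Not stationary.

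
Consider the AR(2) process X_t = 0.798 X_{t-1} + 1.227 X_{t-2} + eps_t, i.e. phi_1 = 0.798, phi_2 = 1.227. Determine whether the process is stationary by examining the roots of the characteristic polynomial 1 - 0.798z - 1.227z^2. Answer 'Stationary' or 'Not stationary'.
\text{Not stationary}

The AR(p) characteristic polynomial is P(z) = 1 - 0.798z - 1.227z^2.
Stationarity requires all roots to lie outside the unit circle, i.e. |z| > 1 for every root.
Set 1 + (-0.798) z + (-1.227) z^2 = 0, i.e. a z^2 + b z + c = 0 with a = -1.227, b = -0.798, c = 1.
Discriminant D = b^2 - 4ac = (-0.798)^2 - 4*(-1.227)*1 = 0.636804 - (-4.908) = 5.544804.
D >= 0, so the roots are real: z = (-b +/- sqrt(D)) / (2a) = (0.798 +/- 2.354741) / (-2.454).
  z_1 = (0.798 + 2.354741) / (-2.454) = -1.2847,   |z_1| = 1.2847.
  z_2 = (0.798 - 2.354741) / (-2.454) = 0.6344,   |z_2| = 0.6344.
Moduli of all roots: 1.2847, 0.6344.
All moduli strictly greater than 1? No.
Verdict: Not stationary.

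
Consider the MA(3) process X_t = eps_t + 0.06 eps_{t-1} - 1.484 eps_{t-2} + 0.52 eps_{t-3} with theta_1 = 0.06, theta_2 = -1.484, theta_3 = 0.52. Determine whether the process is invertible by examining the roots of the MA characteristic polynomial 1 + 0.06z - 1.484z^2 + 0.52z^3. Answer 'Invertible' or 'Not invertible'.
\text{Not invertible}

The MA(q) characteristic polynomial is P(z) = 1 + 0.06z - 1.484z^2 + 0.52z^3.
Invertibility requires all roots to lie outside the unit circle, i.e. |z| > 1 for every root.
Degree 3: look for a simple real root z0 first, then factor out (1 - z/z0) and solve the remaining quadratic.
Testing z0 = 2.5: P(2.5) = 1 + (0.06)(2.5) + (-1.484)(2.5)^2 + (0.52)(2.5)^3
  = 1 + (0.15) + (-9.275) + (8.125) = 0.  So z_0 = 2.5 is a root, |z_0| = 2.5.
Divide out the factor (1 - 0.4 z) = (1 - z/z0) (since 1/z0 = 0.4):
  P(z) = (1 - 0.4 z)(1 + (0.46) z + (-1.3) z^2)
  [check: z-coef 0.46 - (0.4) = 0.06; z^2-coef -1.3 - (0.4)(0.46) = -1.484; z^3-coef -(0.4)(-1.3) = 0.52.]
Remaining roots from the quadratic factor 1 + (0.46) z + (-1.3) z^2:
  Set 1 + (0.46) z + (-1.3) z^2 = 0, i.e. a z^2 + b z + c = 0 with a = -1.3, b = 0.46, c = 1.
  Discriminant D = b^2 - 4ac = (0.46)^2 - 4*(-1.3)*1 = 0.2116 - (-5.2) = 5.4116.
  D >= 0, so the roots are real: z = (-b +/- sqrt(D)) / (2a) = (-0.46 +/- 2.326285) / (-2.6).
    z_1 = (-0.46 + 2.326285) / (-2.6) = -0.7178,   |z_1| = 0.7178.
    z_2 = (-0.46 - 2.326285) / (-2.6) = 1.0716,   |z_2| = 1.0716.
Moduli of all roots: 2.5000, 0.7178, 1.0716.
All moduli strictly greater than 1? No.
Verdict: Not invertible.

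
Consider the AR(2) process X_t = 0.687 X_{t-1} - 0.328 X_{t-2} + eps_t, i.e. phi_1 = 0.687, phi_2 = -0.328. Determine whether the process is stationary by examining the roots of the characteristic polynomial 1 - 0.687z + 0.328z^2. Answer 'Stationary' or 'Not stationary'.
\text{Stationary}

The AR(p) characteristic polynomial is P(z) = 1 - 0.687z + 0.328z^2.
Stationarity requires all roots to lie outside the unit circle, i.e. |z| > 1 for every root.
Set 1 + (-0.687) z + (0.328) z^2 = 0, i.e. a z^2 + b z + c = 0 with a = 0.328, b = -0.687, c = 1.
Discriminant D = b^2 - 4ac = (-0.687)^2 - 4*(0.328)*1 = 0.471969 - (1.312) = -0.840031.
D < 0, so the roots are the complex-conjugate pair z = (-b +/- i sqrt(-D)) / (2a) = 1.0473 +/- 1.3972i.
For a conjugate pair |z|^2 = z * conj(z) = (product of roots) = c/a = 1/(0.328) = 3.04878, so |z| = sqrt(3.04878) = 1.7461 for both roots.
Moduli of all roots: 1.7461, 1.7461.
All moduli strictly greater than 1? Yes.
Verdict: Stationary.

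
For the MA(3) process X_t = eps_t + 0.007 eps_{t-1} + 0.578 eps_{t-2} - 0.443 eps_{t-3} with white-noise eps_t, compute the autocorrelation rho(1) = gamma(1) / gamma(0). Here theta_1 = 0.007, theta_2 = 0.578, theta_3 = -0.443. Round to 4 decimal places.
\rho(1) = -0.1601

For an MA(q) process with theta_0 = 1, the autocovariance is
  gamma(k) = sigma^2 * sum_{i=0..q-k} theta_i * theta_{i+k},
and rho(k) = gamma(k) / gamma(0). Sigma^2 cancels.
  numerator   = (1)*(0.007) + (0.007)*(0.578) + (0.578)*(-0.443) = -0.245008.
  denominator = (1)^2 + (0.007)^2 + (0.578)^2 + (-0.443)^2 = 1.530382.
  rho(1) = -0.245008 / 1.530382 = -0.1601.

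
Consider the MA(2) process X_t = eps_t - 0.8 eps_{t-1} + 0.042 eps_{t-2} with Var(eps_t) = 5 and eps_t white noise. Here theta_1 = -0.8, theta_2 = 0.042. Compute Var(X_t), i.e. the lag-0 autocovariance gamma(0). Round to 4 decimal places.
\gamma(0) = 8.2088

For an MA(q) process X_t = eps_t + sum_i theta_i eps_{t-i} with
Var(eps_t) = sigma^2, the variance is
  gamma(0) = sigma^2 * (1 + sum_i theta_i^2).
  sum_i theta_i^2 = (-0.8)^2 + (0.042)^2 = 0.64 + 0.001764 = 0.641764.
  gamma(0) = 5 * (1 + 0.641764) = 5 * 1.641764 = 8.20882, which rounds to 8.2088.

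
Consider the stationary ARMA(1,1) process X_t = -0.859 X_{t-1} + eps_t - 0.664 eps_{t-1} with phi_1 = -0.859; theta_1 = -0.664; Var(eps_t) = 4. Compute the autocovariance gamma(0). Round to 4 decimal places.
\gamma(0) = 39.3966

Multiply the model equation by X_{t-k} and take expectations. With theta_0 = psi_0 = 1 and psi_j the MA(infinity) weights, this gives
  gamma(k) - sum_i phi_i gamma(k-i) = c_k,
  c_k = sigma^2 * sum_{j=k..q} theta_j psi_{j-k}   (c_k = 0 for k > q),
using gamma(-m) = gamma(m).
psi-weights needed (psi_j = theta_j + sum_i phi_i psi_{j-i}):
  psi_1 = theta_1 + phi_1 = -0.664 + (-0.859) = -1.523
Right-hand sides:
  c_0 = sigma^2 (1 + theta_1 psi_1) = 4 * (1 + (-0.664)(-1.523)) = 4 * 2.011272 = 8.045088
  c_1 = sigma^2 theta_1 = 4 * (-0.664) = -2.656
  c_2 = 0
Equations for k = 0 and k = 1 (AR order 1):
  gamma(0) = phi_1 gamma(1) + c_0
  gamma(1) = phi_1 gamma(0) + c_1
Substituting the second into the first: gamma(0) (1 - phi_1^2) = c_0 + phi_1 c_1, so
  gamma(0) = (c_0 + phi_1 c_1) / (1 - phi_1^2) = (8.045088 + (-0.859)(-2.656)) / (1 - (-0.859)^2) = 10.326592 / 0.262119 = 39.396579.
Therefore gamma(0) = 39.3966 (to 4 decimal places).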